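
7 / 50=0.14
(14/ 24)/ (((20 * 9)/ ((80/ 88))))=7/ 2376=0.00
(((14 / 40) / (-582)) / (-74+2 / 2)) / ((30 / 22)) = 77 / 12745800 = 0.00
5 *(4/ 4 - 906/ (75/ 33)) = -1988.20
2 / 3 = 0.67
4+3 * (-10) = -26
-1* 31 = -31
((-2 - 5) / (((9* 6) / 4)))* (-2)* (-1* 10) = -280 / 27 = -10.37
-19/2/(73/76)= -722/73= -9.89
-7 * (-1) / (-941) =-7 / 941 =-0.01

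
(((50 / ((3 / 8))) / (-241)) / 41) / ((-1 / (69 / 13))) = 9200 / 128453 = 0.07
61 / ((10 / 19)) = 115.90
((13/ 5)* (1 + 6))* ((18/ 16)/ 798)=39/ 1520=0.03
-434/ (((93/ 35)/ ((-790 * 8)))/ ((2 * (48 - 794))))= -4620425600/ 3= -1540141866.67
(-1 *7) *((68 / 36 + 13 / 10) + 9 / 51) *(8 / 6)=-72086 / 2295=-31.41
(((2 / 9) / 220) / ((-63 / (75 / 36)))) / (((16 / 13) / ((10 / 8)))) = -325 / 9580032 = -0.00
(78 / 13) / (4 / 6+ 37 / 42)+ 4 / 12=821 / 195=4.21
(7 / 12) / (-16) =-7 / 192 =-0.04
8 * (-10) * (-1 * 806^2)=51970880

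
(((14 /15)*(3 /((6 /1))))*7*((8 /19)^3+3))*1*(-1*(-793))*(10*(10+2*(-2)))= 477886.15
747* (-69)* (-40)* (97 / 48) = 8332785 / 2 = 4166392.50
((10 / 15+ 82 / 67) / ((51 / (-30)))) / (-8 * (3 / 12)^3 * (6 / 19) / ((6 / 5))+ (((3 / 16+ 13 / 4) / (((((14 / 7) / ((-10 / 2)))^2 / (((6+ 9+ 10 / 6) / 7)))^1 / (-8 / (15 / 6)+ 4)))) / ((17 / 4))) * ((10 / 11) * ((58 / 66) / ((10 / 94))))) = -26685120 / 1734309673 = -0.02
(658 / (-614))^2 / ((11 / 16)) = 1.67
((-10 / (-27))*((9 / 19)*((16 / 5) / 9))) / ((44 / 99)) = 8 / 57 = 0.14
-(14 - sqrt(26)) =-14 + sqrt(26) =-8.90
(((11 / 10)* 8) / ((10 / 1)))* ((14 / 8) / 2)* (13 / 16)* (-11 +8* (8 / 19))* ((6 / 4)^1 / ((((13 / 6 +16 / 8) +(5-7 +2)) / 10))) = -17.19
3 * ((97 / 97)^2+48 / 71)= 357 / 71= 5.03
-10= -10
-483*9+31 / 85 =-369464 / 85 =-4346.64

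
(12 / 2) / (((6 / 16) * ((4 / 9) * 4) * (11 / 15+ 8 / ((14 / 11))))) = 945 / 737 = 1.28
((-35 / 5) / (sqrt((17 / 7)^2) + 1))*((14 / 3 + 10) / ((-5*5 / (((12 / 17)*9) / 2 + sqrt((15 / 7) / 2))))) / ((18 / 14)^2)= 3773*sqrt(210) / 72900 + 26411 / 11475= 3.05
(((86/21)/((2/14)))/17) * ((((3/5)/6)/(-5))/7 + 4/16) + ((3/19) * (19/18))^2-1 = -59491/107100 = -0.56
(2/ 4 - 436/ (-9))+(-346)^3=-745590367/ 18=-41421687.06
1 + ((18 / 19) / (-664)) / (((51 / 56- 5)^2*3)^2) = 1.00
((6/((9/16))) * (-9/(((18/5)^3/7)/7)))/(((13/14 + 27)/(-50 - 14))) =21952000/95013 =231.04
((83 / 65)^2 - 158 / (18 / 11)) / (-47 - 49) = 902381 / 912600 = 0.99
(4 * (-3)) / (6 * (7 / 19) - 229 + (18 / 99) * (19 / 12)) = 15048 / 284033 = 0.05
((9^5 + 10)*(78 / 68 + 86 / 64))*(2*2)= 80024945 / 136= 588418.71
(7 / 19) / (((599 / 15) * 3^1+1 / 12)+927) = 0.00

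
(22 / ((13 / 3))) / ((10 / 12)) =396 / 65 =6.09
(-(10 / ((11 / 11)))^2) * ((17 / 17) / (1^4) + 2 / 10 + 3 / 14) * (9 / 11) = -810 / 7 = -115.71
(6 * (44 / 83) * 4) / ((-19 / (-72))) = 76032 / 1577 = 48.21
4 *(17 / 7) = 68 / 7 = 9.71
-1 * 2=-2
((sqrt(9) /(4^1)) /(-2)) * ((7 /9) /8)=-7 /192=-0.04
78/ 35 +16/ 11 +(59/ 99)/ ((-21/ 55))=22061/ 10395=2.12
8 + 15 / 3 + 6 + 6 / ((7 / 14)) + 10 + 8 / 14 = 291 / 7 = 41.57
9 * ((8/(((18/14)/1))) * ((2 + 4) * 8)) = 2688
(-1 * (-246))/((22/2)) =246/11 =22.36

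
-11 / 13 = -0.85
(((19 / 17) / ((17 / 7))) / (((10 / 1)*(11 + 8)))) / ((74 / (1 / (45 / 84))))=49 / 801975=0.00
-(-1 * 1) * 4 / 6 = 2 / 3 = 0.67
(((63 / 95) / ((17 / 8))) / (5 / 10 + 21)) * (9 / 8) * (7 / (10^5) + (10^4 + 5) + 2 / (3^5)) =1701851911907 / 10416750000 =163.38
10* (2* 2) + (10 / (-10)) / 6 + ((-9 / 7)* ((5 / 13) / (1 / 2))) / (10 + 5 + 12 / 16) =152003 / 3822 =39.77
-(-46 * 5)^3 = 12167000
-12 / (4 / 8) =-24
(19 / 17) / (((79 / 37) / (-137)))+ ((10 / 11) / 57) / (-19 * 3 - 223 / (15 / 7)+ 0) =-24315864367 / 339069896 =-71.71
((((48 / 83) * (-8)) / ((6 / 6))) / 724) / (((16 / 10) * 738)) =-10 / 1847829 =-0.00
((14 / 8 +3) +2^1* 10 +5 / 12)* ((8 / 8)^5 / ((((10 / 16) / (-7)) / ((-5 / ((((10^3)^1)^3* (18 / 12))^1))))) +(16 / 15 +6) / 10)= 17.78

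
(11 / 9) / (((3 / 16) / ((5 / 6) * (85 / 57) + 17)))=549032 / 4617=118.92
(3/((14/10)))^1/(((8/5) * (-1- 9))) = -15/112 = -0.13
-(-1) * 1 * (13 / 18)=13 / 18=0.72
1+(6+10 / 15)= 23 / 3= 7.67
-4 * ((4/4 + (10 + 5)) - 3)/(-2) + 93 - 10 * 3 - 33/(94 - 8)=7621/86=88.62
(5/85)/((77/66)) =6/119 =0.05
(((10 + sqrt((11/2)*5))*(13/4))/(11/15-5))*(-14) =162.56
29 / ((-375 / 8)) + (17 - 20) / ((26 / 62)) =-7.77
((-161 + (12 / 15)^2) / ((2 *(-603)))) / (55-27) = 4009 / 844200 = 0.00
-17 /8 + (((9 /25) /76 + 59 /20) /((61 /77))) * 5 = 766041 /46360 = 16.52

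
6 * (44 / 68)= 66 / 17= 3.88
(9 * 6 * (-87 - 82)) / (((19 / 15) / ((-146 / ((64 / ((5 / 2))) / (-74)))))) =-924349725 / 304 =-3040624.10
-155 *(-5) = 775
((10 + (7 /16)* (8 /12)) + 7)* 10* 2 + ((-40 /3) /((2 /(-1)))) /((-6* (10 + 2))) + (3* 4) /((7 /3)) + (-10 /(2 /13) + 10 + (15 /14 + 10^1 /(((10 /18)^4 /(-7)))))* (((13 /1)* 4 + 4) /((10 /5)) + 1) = -1064219923 /47250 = -22523.17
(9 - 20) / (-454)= 11 / 454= 0.02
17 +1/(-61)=1036/61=16.98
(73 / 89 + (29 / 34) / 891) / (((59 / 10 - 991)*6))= -0.00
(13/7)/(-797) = -13/5579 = -0.00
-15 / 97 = -0.15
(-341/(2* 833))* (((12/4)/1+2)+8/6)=-6479/4998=-1.30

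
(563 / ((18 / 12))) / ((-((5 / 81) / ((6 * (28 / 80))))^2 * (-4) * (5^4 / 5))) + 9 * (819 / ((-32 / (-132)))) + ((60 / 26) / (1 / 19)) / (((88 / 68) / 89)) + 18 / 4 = 766258494207 / 22343750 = 34294.09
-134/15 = -8.93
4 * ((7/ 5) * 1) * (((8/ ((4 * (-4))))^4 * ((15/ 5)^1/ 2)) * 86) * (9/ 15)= 2709/ 100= 27.09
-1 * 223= -223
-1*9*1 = -9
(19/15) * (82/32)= 779/240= 3.25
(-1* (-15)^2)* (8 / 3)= -600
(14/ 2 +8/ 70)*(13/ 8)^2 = 42081/ 2240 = 18.79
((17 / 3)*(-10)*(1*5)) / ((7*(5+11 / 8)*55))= -80 / 693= -0.12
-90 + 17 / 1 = -73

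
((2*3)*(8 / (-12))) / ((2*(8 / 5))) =-5 / 4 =-1.25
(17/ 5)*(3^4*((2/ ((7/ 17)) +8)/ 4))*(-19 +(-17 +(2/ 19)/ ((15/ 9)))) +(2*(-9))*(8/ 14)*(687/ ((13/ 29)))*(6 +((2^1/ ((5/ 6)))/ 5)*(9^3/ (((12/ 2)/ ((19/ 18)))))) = -6772598973/ 6175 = -1096777.16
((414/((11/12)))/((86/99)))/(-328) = -5589/3526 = -1.59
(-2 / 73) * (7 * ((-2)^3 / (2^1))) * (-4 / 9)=-224 / 657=-0.34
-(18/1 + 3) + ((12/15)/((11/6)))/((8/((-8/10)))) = -5787/275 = -21.04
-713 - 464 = -1177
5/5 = 1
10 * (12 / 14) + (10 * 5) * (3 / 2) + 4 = 613 / 7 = 87.57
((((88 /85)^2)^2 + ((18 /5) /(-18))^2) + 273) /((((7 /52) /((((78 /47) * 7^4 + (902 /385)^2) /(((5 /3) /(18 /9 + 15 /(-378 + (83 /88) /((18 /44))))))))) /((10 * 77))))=59831949855563749088651712 /8129744912734375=7359634342.50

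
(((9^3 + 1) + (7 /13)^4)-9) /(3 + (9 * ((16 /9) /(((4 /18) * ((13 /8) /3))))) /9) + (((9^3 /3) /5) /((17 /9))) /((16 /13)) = 551142481 /8963760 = 61.49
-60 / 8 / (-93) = 5 / 62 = 0.08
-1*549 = -549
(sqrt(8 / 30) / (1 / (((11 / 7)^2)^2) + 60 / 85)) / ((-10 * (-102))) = 14641 * sqrt(15) / 97429050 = 0.00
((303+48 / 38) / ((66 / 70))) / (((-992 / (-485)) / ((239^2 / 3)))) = 1868475034825 / 621984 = 3004056.43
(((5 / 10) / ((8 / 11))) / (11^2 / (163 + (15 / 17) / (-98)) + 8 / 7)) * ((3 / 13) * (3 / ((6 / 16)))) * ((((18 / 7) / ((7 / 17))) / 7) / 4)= 457006869 / 3043540136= 0.15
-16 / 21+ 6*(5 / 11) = 454 / 231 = 1.97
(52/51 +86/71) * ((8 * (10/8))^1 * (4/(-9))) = -323120/32589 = -9.92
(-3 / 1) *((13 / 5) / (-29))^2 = -507 / 21025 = -0.02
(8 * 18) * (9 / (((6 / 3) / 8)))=5184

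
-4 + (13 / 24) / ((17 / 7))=-1541 / 408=-3.78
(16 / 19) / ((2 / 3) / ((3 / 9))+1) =16 / 57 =0.28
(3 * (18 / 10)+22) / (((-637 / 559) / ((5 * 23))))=-135493 / 49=-2765.16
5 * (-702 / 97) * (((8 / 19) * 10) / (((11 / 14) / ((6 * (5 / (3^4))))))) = -1456000 / 20273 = -71.82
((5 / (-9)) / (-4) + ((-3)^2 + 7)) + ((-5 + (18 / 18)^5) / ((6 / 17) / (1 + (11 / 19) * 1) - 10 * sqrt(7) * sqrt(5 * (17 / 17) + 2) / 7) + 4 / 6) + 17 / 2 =256427 / 9972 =25.71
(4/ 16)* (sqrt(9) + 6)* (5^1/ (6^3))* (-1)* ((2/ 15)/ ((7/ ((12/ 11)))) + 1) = -131/ 2464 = -0.05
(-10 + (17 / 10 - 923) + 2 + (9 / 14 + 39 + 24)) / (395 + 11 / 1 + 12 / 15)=-15149 / 7119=-2.13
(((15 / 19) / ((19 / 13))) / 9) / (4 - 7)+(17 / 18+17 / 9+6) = 57269 / 6498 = 8.81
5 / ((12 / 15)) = 25 / 4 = 6.25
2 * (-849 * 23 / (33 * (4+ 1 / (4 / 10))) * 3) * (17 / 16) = -331959 / 572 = -580.35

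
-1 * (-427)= 427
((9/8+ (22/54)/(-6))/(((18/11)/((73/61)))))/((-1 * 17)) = -550055/12095568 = -0.05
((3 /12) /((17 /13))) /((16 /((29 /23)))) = 377 /25024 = 0.02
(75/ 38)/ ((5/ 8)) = 60/ 19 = 3.16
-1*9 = -9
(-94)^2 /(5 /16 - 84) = -141376 /1339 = -105.58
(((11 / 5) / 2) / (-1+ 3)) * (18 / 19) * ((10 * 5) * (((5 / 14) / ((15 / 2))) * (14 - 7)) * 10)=1650 / 19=86.84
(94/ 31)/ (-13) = -94/ 403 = -0.23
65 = 65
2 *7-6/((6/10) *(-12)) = 89/6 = 14.83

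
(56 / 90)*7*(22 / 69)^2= 0.44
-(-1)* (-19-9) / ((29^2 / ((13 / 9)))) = -364 / 7569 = -0.05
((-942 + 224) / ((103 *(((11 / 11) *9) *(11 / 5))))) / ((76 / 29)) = -52055 / 387486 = -0.13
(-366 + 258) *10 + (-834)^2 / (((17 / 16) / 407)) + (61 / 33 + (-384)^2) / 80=11957810427533 / 44880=266439626.28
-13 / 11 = -1.18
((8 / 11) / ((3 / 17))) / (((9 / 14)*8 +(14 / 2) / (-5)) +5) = 140 / 297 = 0.47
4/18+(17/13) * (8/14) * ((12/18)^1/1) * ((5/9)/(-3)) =958/7371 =0.13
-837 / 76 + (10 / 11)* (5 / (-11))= -105077 / 9196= -11.43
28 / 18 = 14 / 9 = 1.56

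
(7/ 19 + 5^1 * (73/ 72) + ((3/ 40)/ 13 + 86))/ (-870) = -508198/ 4835025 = -0.11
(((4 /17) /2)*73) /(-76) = -73 /646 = -0.11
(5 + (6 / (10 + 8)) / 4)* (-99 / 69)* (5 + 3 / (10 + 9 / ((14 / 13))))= -890417 / 23644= -37.66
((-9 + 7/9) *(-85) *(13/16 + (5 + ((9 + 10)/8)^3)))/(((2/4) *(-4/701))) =-21682683575/4608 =-4705443.48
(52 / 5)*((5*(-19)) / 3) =-988 / 3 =-329.33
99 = 99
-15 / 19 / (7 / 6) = -90 / 133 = -0.68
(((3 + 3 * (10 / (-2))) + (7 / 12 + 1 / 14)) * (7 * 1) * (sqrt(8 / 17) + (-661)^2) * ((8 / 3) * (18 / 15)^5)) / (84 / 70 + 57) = -239838170688 / 60625 - 1097856 * sqrt(34) / 1030625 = -3956099.75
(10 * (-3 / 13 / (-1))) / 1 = 30 / 13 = 2.31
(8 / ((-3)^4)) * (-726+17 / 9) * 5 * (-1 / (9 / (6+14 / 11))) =20854400 / 72171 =288.96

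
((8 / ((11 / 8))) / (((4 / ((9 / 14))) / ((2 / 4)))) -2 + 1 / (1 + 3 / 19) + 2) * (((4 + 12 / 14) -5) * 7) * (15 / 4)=-3075 / 616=-4.99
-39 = -39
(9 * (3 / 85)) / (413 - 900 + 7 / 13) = -117 / 179180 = -0.00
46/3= 15.33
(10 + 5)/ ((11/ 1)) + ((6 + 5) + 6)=202/ 11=18.36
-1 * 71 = -71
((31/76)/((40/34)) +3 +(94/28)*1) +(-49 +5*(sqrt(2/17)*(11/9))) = -450031/10640 +55*sqrt(34)/153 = -40.20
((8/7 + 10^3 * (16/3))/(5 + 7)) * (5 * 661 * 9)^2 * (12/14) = 337125568573.47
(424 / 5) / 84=106 / 105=1.01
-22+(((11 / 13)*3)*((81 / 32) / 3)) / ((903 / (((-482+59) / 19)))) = -52465919 / 2379104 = -22.05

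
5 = 5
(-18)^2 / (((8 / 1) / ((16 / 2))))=324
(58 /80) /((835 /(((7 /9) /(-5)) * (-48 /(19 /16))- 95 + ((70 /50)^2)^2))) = -43841011 /594937500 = -0.07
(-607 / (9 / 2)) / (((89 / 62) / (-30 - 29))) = 4440812 / 801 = 5544.08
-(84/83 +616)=-51212/83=-617.01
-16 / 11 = -1.45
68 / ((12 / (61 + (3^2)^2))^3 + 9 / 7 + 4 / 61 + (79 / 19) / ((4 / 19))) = 41569215184 / 12899839279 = 3.22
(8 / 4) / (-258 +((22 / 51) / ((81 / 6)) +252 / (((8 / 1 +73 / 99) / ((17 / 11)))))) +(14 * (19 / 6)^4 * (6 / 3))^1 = 115934995354103 / 41176417716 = 2815.57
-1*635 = -635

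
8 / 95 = 0.08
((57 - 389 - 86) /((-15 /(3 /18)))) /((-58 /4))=-418 /1305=-0.32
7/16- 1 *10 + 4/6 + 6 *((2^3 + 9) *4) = 19157/48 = 399.10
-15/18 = -0.83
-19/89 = -0.21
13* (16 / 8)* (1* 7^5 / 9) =436982 / 9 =48553.56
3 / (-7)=-3 / 7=-0.43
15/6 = 5/2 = 2.50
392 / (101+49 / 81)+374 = 1554886 / 4115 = 377.86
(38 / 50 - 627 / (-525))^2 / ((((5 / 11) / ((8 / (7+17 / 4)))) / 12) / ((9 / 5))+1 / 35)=65.66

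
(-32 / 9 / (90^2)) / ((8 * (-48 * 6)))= 1 / 5248800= 0.00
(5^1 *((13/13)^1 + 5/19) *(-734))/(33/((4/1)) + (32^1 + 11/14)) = -822080/7277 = -112.97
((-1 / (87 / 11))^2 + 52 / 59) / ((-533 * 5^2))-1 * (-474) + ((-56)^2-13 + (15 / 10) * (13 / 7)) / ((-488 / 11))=16405669401832411 / 40654216184400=403.54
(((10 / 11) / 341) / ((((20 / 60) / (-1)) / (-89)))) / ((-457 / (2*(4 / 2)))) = -0.01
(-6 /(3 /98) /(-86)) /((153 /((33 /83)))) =1078 /182019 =0.01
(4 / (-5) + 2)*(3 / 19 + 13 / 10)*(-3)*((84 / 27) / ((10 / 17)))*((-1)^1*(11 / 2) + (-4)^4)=-16514463 / 2375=-6953.46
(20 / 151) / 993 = 20 / 149943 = 0.00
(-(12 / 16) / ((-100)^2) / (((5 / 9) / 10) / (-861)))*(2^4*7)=162729 / 1250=130.18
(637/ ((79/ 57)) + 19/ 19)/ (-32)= -9097/ 632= -14.39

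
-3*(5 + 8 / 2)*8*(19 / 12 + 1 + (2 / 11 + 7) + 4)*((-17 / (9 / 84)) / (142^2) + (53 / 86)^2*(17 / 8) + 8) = -42918497226489 / 1640462384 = -26162.44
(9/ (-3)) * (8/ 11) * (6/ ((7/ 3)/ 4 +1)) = -1728/ 209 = -8.27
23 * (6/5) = 138/5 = 27.60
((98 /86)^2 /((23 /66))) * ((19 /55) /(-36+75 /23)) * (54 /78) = -821142 /30166435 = -0.03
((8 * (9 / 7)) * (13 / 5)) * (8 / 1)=7488 / 35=213.94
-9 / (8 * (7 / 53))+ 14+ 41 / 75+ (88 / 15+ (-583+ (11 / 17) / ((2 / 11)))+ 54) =-36667163 / 71400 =-513.55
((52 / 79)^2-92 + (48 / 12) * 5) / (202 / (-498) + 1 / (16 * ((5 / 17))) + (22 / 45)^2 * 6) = -400375267200 / 6942419749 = -57.67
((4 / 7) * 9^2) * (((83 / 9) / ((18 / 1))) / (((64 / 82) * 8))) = 3.80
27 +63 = 90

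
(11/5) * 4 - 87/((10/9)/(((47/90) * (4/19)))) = 91/475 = 0.19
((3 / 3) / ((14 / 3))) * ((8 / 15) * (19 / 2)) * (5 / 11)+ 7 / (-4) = -387 / 308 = -1.26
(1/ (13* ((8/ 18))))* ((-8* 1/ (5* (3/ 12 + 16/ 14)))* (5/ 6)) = -28/ 169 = -0.17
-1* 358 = -358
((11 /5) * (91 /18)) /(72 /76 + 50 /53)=144001 /24480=5.88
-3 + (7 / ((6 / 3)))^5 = 16711 / 32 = 522.22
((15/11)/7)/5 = 3/77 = 0.04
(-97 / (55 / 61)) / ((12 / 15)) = -5917 / 44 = -134.48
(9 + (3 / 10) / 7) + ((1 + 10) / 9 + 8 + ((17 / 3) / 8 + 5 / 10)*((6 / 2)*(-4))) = 1186 / 315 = 3.77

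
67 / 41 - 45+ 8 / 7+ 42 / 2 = -21.22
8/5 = 1.60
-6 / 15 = -2 / 5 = -0.40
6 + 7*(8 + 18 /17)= 1180 /17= 69.41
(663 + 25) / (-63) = -688 / 63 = -10.92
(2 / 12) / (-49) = -1 / 294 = -0.00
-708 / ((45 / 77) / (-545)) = 1980748 / 3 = 660249.33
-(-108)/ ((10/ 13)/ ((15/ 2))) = 1053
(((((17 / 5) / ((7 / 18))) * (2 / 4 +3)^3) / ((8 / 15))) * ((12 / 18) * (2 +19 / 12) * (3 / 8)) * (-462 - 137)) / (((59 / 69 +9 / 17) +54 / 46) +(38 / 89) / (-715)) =-14413745493942795 / 97753119232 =-147450.49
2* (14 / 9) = 28 / 9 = 3.11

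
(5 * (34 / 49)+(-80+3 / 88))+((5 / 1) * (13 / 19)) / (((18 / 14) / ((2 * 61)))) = 182954257 / 737352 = 248.12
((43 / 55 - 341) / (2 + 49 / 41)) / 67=-767192 / 482735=-1.59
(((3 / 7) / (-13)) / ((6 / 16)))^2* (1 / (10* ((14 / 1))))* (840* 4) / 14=768 / 57967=0.01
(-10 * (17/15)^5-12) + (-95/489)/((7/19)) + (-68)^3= -54493135724299/173289375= -314463.23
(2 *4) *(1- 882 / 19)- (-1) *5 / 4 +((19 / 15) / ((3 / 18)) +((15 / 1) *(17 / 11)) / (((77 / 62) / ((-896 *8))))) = -6168287957 / 45980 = -134151.54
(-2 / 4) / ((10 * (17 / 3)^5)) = -243 / 28397140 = -0.00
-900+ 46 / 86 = -38677 / 43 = -899.47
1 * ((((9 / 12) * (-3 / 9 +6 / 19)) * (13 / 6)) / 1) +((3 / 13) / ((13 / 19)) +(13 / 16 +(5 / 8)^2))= 932101 / 616512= 1.51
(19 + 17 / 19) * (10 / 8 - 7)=-4347 / 38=-114.39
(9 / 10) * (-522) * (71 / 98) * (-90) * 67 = 100567737 / 49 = 2052402.80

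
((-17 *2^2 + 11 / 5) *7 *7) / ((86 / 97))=-1563737 / 430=-3636.60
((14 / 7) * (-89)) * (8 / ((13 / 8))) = -11392 / 13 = -876.31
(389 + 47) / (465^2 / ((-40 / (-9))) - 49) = 3488 / 388813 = 0.01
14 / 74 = 7 / 37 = 0.19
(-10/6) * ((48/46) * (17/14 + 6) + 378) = -103450/161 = -642.55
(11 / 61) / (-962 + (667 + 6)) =-11 / 17629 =-0.00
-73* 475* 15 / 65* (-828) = 86132700 / 13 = 6625592.31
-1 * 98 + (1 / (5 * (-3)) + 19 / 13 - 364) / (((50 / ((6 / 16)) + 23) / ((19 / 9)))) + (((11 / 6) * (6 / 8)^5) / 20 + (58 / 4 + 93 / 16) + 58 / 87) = -184068544061 / 2247598080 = -81.90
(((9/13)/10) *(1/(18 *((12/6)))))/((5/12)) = 3/650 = 0.00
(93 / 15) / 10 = 31 / 50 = 0.62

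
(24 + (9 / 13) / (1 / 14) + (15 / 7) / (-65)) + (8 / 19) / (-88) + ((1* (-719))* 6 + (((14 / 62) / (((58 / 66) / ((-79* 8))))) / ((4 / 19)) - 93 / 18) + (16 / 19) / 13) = -518771276431 / 102588486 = -5056.82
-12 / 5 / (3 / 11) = -44 / 5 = -8.80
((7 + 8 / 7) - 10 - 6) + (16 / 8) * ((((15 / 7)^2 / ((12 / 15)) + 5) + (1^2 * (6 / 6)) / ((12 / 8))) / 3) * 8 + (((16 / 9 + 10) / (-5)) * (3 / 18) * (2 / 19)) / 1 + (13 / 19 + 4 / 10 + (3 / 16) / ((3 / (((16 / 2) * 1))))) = 54.52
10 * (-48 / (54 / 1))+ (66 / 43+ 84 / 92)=-57331 / 8901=-6.44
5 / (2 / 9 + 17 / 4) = 180 / 161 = 1.12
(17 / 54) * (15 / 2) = 85 / 36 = 2.36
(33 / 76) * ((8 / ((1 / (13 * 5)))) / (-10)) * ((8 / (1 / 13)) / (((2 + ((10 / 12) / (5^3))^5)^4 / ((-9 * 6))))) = 80114213305386199951171875000000000000000000000000 / 10108780459708378157229192025781261542500000019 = 7925.21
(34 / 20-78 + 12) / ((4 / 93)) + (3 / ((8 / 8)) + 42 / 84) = -1491.48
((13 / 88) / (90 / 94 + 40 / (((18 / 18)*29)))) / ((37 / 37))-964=-20782477 / 21560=-963.94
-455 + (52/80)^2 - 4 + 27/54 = -183231/400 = -458.08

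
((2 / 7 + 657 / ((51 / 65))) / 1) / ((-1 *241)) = -99679 / 28679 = -3.48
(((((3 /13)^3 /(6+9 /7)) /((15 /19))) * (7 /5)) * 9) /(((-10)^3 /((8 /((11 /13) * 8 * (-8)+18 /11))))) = 276507 /67425718750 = 0.00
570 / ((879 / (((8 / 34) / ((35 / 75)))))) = 11400 / 34867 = 0.33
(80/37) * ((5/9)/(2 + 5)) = 400/2331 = 0.17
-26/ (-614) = 13/ 307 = 0.04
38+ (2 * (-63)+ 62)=-26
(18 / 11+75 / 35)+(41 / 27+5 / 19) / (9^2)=12162301 / 3199581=3.80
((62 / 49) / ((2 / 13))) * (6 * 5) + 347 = 29093 / 49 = 593.73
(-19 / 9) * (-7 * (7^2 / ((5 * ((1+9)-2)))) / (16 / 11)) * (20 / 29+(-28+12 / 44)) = -3747275 / 11136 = -336.50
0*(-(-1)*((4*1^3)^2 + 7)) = 0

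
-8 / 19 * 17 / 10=-68 / 95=-0.72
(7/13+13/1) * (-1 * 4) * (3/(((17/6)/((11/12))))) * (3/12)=-2904/221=-13.14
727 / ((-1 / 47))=-34169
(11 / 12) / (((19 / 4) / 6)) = 22 / 19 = 1.16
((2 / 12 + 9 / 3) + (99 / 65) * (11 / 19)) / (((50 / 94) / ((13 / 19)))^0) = 29999 / 7410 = 4.05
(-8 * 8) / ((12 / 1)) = -16 / 3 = -5.33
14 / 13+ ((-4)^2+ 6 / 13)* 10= 2154 / 13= 165.69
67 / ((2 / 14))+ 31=500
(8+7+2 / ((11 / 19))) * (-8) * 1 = -1624 / 11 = -147.64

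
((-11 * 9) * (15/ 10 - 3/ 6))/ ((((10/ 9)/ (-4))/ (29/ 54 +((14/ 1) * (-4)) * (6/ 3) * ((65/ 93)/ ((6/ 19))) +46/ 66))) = -13625511/ 155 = -87906.52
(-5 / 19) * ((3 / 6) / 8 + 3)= -245 / 304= -0.81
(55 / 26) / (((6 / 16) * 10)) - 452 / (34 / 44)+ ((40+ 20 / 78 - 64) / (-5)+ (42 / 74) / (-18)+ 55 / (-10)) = -585.16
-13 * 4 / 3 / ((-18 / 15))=130 / 9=14.44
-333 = -333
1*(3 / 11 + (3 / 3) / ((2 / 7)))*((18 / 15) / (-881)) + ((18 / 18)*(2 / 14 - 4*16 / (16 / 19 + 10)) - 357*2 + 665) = -1913279839 / 34936055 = -54.77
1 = 1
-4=-4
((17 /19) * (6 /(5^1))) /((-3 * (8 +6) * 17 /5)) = -1 /133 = -0.01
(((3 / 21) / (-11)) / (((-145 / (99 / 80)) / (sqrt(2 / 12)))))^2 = 27 / 13186880000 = 0.00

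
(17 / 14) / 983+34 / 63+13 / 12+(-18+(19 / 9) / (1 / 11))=80761 / 11796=6.85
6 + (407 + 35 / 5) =420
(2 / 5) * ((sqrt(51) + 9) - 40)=-62 / 5 + 2 * sqrt(51) / 5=-9.54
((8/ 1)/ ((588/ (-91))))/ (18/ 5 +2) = -65/ 294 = -0.22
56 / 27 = 2.07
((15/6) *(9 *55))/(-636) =-825/424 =-1.95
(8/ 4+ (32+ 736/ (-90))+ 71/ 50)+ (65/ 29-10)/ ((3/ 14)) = -116989/ 13050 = -8.96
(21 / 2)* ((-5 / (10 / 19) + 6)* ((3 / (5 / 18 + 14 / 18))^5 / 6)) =-2812385772 / 2476099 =-1135.81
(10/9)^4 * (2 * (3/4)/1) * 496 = 1133.97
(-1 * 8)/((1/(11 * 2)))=-176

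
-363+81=-282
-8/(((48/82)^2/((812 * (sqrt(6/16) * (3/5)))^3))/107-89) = 216671653182096000 * sqrt(6)/4357781959256010897859672051843 + 391710737910652664976151015896/4357781959256010897859672051843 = 0.09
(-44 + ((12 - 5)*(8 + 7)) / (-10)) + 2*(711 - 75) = 2435 / 2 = 1217.50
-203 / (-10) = 203 / 10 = 20.30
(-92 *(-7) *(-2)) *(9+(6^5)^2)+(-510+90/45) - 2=-77880446790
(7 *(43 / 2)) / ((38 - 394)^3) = -301 / 90236032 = -0.00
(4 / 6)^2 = 4 / 9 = 0.44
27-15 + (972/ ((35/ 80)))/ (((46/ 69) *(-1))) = -23244/ 7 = -3320.57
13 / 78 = 1 / 6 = 0.17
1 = 1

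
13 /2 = 6.50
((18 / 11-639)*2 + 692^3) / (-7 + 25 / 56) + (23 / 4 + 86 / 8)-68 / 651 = -265771353590513 / 5256174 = -50563652.11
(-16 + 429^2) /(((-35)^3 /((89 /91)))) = -655129 /156065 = -4.20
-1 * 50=-50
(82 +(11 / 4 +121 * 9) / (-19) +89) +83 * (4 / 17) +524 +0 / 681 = 848933 / 1292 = 657.07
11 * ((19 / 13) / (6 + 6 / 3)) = 209 / 104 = 2.01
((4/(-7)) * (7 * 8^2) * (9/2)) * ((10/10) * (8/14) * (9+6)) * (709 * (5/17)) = -245030400/119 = -2059078.99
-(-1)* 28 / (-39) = -28 / 39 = -0.72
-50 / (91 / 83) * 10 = -41500 / 91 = -456.04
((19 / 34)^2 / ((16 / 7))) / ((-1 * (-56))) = 361 / 147968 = 0.00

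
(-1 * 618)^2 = 381924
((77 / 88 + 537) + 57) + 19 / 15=71537 / 120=596.14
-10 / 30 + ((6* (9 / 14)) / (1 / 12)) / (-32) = -299 / 168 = -1.78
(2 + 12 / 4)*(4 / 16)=5 / 4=1.25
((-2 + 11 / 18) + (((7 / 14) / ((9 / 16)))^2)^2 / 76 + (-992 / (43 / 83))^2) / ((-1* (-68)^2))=-1690180161601205 / 2131613052768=-792.91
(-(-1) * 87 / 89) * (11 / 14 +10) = 13137 / 1246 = 10.54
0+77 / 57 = 77 / 57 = 1.35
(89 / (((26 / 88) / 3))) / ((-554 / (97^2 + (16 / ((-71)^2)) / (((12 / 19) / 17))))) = -278610866842 / 18152641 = -15348.23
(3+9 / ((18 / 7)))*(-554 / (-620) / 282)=3601 / 174840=0.02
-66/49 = -1.35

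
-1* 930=-930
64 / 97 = 0.66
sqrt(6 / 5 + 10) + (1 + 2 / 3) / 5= 1 / 3 + 2* sqrt(70) / 5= 3.68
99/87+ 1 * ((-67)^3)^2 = 2623293082934/29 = 90458382170.14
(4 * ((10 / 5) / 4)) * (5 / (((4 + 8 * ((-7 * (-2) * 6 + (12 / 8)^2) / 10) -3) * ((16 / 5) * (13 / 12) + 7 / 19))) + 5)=10.04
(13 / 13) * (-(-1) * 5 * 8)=40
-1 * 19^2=-361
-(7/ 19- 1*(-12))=-235/ 19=-12.37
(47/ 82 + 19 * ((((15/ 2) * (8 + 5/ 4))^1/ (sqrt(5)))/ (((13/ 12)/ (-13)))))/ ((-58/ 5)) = -235/ 4756 + 31635 * sqrt(5)/ 116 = 609.76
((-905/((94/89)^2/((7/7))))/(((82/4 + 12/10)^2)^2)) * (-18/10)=32258272500/4898178991489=0.01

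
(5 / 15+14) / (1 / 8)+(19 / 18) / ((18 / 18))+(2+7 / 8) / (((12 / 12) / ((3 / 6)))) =16871 / 144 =117.16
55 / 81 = 0.68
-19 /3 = -6.33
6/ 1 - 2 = 4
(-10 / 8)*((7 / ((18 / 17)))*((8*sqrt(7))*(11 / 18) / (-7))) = 935*sqrt(7) / 162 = 15.27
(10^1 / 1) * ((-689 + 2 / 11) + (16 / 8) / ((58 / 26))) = -2194470 / 319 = -6879.22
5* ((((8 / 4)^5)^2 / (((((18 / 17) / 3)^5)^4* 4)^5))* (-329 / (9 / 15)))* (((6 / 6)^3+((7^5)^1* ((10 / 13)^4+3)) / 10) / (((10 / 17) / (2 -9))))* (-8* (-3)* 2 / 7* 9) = 9975600896345417969165350653811416709578287758123994480025556090054699083115801749379638714874782993577228997222774978720351517165125063 / 518317589049597920806321408897258039232260042078279557948379956429977996048203776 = 19246116873318861244844380000000000000000000000000000000.00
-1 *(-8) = 8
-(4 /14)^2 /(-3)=4 /147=0.03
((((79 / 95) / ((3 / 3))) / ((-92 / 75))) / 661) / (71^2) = -1185 / 5824512548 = -0.00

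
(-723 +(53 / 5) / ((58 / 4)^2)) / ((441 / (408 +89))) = -814.75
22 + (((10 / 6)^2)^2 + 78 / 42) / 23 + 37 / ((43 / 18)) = 37.90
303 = 303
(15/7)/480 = 0.00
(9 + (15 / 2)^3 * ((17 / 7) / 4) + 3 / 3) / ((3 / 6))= 59615 / 112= 532.28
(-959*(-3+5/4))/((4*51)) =6713/816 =8.23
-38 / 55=-0.69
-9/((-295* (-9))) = -1/295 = -0.00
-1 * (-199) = 199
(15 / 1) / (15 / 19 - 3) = -95 / 14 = -6.79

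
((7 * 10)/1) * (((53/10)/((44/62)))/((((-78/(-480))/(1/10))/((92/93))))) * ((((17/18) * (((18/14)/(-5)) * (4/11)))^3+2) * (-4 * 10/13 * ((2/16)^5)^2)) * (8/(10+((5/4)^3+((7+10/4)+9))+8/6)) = -69540260087/151539848082022400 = -0.00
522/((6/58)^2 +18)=48778/1683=28.98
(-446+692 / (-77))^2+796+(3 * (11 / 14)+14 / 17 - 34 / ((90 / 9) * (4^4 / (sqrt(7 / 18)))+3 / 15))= 123544720361659126767 / 594501302908898 - 6528000 * sqrt(14) / 2949119993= 207812.35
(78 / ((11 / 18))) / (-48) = -117 / 44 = -2.66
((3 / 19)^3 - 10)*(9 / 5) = -17.99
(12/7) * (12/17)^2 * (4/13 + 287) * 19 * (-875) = -4079968.06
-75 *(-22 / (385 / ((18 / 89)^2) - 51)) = 0.18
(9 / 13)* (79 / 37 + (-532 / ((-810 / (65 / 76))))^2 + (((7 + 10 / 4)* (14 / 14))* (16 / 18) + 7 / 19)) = 207807031 / 26649324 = 7.80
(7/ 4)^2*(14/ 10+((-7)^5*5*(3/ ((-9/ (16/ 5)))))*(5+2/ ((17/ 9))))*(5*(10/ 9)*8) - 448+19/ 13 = 441088103350/ 5967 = 73921250.77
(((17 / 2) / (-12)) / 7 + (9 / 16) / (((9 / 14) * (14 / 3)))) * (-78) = -377 / 56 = -6.73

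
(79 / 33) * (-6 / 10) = -79 / 55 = -1.44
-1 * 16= -16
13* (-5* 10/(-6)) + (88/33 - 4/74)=4105/37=110.95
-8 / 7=-1.14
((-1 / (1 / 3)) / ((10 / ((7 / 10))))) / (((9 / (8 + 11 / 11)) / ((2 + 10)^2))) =-756 / 25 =-30.24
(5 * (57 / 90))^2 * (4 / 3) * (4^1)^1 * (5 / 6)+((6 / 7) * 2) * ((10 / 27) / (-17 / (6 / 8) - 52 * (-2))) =1541740 / 34587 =44.58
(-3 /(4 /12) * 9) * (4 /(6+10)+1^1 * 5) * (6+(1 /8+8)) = -192213 /32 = -6006.66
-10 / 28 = -5 / 14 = -0.36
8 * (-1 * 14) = -112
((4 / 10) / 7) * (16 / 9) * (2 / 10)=0.02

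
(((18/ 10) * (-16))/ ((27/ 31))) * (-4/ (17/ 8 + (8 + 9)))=15872/ 2295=6.92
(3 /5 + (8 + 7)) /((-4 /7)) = -273 /10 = -27.30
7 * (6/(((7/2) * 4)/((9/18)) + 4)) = 21/16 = 1.31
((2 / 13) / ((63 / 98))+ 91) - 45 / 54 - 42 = 11327 / 234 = 48.41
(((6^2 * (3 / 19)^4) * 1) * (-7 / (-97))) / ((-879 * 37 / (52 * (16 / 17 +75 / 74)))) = -435006936 / 86199774150493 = -0.00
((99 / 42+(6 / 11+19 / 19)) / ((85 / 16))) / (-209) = -4808 / 1367905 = -0.00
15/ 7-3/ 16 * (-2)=141/ 56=2.52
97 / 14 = 6.93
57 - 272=-215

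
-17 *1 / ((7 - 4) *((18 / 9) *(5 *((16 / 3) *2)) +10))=-17 / 350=-0.05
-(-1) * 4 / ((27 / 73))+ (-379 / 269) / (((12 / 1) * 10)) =3138509 / 290520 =10.80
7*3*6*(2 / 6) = 42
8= 8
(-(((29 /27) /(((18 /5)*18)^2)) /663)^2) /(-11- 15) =525625 /91813802437883275776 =0.00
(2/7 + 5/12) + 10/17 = 1843/1428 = 1.29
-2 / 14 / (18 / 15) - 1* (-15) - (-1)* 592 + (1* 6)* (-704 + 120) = -121679 / 42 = -2897.12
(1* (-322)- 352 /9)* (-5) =16250 /9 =1805.56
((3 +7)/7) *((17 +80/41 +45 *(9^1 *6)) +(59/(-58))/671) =19538186035/5584733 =3498.50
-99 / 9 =-11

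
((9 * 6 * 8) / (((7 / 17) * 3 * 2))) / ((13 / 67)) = 82008 / 91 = 901.19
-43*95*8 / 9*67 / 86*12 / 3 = -101840 / 9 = -11315.56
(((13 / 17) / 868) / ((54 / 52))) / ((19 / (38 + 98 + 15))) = 25519 / 3784914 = 0.01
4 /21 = 0.19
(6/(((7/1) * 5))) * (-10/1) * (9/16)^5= -177147/1835008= -0.10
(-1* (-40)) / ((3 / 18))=240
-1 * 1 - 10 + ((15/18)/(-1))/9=-599/54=-11.09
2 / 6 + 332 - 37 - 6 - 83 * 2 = 370 / 3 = 123.33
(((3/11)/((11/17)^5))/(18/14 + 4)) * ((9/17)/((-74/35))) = -552491415/4850534018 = -0.11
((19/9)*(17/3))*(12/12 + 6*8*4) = 62339/27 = 2308.85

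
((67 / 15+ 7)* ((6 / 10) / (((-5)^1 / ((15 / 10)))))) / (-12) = 43 / 250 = 0.17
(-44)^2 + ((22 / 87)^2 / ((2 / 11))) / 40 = 293073011 / 151380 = 1936.01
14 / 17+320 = 5454 / 17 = 320.82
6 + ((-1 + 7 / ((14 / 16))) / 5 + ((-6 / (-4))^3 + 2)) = 511 / 40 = 12.78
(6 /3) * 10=20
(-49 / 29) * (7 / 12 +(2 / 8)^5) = -87955 / 89088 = -0.99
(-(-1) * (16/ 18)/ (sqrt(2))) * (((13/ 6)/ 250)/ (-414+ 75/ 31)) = -403 * sqrt(2)/ 43061625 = -0.00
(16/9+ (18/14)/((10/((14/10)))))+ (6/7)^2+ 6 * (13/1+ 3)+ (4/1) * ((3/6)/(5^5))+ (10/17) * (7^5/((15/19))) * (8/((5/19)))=17842565769113/46856250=380793.72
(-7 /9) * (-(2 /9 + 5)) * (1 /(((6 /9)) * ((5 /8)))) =1316 /135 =9.75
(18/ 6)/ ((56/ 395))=21.16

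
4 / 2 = 2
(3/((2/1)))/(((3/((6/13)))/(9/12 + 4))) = 57/52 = 1.10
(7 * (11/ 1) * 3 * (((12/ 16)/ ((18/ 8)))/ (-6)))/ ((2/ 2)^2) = -77/ 6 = -12.83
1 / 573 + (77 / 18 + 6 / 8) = 34583 / 6876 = 5.03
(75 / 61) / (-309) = -25 / 6283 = -0.00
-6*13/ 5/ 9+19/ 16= -131/ 240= -0.55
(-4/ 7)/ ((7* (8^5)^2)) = -1/ 13153337344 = -0.00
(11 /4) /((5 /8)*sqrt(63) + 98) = 2464 /87583 - 330*sqrt(7) /613081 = 0.03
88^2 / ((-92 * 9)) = -1936 / 207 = -9.35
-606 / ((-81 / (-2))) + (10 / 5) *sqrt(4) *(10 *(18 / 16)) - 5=676 / 27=25.04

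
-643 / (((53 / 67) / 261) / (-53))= 11244141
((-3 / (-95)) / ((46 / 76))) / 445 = 0.00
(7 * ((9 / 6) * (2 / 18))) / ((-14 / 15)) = -5 / 4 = -1.25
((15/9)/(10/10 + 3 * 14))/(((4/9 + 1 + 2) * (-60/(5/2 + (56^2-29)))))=-6219/10664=-0.58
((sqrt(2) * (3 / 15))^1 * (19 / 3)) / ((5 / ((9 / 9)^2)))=19 * sqrt(2) / 75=0.36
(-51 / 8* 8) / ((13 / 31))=-1581 / 13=-121.62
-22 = -22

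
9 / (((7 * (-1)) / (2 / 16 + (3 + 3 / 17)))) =-4041 / 952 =-4.24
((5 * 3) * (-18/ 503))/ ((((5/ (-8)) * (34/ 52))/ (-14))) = -157248/ 8551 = -18.39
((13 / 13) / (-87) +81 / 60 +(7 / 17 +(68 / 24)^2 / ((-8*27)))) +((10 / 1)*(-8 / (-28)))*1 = 613212433 / 134174880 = 4.57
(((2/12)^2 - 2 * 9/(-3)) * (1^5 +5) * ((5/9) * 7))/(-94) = -7595/5076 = -1.50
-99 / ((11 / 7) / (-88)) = 5544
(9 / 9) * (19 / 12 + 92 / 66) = 131 / 44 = 2.98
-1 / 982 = -0.00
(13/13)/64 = 1/64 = 0.02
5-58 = -53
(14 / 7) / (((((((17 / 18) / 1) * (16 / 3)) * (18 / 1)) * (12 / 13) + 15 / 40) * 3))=208 / 26229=0.01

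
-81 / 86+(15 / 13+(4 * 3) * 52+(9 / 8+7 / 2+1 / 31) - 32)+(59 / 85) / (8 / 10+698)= 2457453101367 / 4117231768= 596.87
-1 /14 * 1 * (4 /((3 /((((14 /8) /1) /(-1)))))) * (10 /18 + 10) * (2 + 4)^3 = 380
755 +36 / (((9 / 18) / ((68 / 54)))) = 2537 / 3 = 845.67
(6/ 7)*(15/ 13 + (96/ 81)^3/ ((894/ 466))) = 462457574/ 266881797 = 1.73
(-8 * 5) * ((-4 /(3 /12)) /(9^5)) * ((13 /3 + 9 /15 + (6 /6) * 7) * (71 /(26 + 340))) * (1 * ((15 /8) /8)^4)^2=0.00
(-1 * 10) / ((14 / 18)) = -90 / 7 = -12.86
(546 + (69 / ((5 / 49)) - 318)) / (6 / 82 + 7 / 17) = 3151137 / 1690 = 1864.58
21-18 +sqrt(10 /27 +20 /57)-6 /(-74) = sqrt(21090) /171 +114 /37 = 3.93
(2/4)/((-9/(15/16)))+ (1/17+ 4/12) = 185/544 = 0.34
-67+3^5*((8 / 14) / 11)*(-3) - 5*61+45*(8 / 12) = -379.87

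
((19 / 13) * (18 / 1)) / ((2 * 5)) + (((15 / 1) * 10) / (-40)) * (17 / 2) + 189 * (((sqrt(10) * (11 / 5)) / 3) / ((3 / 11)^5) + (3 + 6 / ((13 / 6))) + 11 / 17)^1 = 291666.21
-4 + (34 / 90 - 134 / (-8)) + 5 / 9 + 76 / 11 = 13591 / 660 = 20.59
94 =94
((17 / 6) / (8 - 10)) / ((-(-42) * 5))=-17 / 2520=-0.01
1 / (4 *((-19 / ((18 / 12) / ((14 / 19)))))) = -3 / 112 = -0.03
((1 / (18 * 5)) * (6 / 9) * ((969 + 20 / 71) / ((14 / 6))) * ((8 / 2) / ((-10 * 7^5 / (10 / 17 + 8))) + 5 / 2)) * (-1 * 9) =-491532206229 / 7100117150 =-69.23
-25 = -25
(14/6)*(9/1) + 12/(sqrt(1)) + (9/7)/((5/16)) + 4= 1439/35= 41.11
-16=-16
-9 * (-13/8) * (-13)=-1521/8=-190.12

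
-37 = -37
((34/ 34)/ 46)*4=2/ 23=0.09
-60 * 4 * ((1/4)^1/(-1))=60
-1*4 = -4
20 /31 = 0.65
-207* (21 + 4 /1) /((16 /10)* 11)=-294.03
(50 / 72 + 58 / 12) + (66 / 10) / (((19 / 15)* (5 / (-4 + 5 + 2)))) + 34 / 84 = 216869 / 23940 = 9.06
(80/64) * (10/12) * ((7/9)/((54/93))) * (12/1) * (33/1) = 59675/108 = 552.55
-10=-10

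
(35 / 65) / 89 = 7 / 1157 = 0.01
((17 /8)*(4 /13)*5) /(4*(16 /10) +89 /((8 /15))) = 1700 /90103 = 0.02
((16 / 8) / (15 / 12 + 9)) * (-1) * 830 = -6640 / 41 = -161.95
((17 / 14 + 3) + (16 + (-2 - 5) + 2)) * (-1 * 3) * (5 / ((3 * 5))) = -213 / 14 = -15.21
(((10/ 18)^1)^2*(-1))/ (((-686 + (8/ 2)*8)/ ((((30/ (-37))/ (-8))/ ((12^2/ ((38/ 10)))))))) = 475/ 376327296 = 0.00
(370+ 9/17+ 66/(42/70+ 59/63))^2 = 23914457449/139876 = 170968.98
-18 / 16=-9 / 8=-1.12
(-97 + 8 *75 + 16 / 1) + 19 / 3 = 1576 / 3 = 525.33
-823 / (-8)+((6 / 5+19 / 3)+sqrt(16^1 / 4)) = 112.41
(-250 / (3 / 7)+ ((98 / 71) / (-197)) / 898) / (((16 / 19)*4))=-208815422543 / 1205791296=-173.18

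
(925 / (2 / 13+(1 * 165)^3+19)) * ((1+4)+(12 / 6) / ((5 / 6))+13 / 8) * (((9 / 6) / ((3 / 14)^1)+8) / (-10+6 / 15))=-21705125 / 7474927872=-0.00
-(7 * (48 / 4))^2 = -7056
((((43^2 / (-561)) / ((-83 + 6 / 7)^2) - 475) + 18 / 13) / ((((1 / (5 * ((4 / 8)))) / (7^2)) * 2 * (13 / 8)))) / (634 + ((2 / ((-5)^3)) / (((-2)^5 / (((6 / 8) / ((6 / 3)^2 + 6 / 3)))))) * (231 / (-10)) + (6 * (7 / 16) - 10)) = -143253155612062720 / 5028424544295009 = -28.49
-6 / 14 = -3 / 7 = -0.43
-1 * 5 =-5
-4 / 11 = -0.36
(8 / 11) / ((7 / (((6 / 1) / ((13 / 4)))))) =192 / 1001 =0.19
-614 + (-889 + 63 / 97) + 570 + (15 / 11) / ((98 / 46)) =-48712617 / 52283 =-931.71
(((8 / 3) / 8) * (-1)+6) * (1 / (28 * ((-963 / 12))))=-17 / 6741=-0.00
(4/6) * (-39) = -26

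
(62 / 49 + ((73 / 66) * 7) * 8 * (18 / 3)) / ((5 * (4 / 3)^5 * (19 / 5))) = 24420771 / 5243392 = 4.66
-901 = -901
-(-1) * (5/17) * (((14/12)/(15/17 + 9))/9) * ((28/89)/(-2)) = -35/57672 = -0.00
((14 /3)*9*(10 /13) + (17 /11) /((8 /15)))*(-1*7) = -281925 /1144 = -246.44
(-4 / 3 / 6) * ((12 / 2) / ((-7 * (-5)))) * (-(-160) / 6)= -64 / 63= -1.02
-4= -4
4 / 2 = 2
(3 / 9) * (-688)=-688 / 3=-229.33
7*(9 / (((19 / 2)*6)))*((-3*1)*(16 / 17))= -1008 / 323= -3.12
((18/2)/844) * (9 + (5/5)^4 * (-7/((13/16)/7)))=-6003/10972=-0.55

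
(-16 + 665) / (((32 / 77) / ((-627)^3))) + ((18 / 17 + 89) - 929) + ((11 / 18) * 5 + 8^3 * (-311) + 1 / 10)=-9423227153366027 / 24480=-384935749729.00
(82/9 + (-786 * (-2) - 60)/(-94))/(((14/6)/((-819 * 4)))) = 460200/47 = 9791.49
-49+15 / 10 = -47.50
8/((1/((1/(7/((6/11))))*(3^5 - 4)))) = 11472/77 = 148.99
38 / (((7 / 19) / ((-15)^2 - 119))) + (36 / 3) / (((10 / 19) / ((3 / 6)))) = 383059 / 35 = 10944.54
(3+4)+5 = 12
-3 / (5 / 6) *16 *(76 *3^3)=-590976 / 5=-118195.20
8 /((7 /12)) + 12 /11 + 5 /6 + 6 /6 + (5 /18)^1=11723 /693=16.92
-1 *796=-796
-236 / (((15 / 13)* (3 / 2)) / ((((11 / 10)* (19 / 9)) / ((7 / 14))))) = -633.30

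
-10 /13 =-0.77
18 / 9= 2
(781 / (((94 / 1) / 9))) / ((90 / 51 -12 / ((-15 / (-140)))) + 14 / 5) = -199155 / 286136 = -0.70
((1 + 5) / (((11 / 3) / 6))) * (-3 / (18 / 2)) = -36 / 11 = -3.27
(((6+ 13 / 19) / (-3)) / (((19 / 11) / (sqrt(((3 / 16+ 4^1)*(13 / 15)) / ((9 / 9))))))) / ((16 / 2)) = -1397*sqrt(13065) / 519840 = -0.31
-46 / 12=-23 / 6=-3.83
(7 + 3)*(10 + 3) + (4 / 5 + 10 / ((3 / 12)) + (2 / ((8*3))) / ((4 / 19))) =41087 / 240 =171.20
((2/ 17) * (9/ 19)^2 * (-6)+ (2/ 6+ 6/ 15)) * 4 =211708/ 92055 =2.30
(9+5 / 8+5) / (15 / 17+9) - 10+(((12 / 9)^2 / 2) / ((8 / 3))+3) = -6971 / 1344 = -5.19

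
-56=-56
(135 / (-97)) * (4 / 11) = -540 / 1067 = -0.51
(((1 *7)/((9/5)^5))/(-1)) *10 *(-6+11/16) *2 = 9296875/236196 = 39.36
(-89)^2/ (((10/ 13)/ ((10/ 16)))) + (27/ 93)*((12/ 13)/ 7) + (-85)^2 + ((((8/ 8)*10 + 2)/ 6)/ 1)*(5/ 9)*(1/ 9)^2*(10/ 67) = 30116410805323/ 2204577648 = 13660.85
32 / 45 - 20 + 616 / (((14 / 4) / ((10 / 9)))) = 2644 / 15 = 176.27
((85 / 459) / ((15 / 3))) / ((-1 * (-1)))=1 / 27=0.04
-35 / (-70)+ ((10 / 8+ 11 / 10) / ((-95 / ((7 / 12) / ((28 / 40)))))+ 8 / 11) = 30263 / 25080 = 1.21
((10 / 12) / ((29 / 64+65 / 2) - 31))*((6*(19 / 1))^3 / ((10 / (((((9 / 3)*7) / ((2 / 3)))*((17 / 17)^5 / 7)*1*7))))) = 248899392 / 125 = 1991195.14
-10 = -10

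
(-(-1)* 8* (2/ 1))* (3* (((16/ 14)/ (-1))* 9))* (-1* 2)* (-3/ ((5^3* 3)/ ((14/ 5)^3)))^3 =-20401307910144/ 3814697265625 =-5.35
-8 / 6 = -4 / 3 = -1.33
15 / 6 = 2.50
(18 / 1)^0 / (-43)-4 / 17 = -189 / 731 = -0.26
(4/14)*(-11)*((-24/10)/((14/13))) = 1716/245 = 7.00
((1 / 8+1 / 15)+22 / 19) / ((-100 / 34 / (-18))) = 156927 / 19000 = 8.26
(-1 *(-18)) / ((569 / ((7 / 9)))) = 14 / 569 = 0.02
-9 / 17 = -0.53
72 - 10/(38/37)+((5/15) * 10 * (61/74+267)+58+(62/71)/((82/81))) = 6224472539/6139299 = 1013.87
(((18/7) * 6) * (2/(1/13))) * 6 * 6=101088/7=14441.14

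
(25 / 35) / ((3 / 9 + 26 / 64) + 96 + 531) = 480 / 421841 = 0.00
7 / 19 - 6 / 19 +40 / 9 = 769 / 171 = 4.50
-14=-14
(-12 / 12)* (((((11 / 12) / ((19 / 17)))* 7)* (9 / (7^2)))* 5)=-2805 / 532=-5.27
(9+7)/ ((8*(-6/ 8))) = -2.67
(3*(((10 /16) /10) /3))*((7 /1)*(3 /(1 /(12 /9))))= 7 /4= 1.75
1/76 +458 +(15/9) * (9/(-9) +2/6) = 312521/684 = 456.90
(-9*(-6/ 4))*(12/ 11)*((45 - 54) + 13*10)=1782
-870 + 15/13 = -11295/13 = -868.85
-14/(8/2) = -7/2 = -3.50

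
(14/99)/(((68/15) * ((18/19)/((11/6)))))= 665/11016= 0.06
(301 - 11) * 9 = 2610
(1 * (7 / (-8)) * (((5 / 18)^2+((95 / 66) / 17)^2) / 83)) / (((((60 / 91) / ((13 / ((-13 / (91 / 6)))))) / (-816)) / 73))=-404307362095 / 331901064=-1218.16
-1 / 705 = -0.00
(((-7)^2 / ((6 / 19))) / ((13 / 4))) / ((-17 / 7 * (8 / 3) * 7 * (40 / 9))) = -8379 / 35360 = -0.24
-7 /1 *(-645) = 4515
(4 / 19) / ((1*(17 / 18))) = 72 / 323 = 0.22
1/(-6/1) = -1/6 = -0.17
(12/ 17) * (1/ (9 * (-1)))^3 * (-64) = 256/ 4131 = 0.06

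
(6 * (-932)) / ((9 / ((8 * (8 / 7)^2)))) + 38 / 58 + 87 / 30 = -6488.74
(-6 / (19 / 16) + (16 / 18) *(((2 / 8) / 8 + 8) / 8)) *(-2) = 22765 / 2736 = 8.32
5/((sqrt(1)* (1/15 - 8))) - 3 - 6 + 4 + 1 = -551/119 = -4.63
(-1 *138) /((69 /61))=-122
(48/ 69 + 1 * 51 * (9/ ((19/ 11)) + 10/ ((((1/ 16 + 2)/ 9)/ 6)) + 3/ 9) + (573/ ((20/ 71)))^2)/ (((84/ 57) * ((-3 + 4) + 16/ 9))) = 71840848505607/ 70840000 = 1014128.30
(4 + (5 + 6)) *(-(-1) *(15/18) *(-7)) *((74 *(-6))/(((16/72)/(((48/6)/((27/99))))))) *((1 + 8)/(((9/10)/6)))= 307692000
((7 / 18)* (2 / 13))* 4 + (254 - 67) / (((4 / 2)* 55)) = 2269 / 1170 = 1.94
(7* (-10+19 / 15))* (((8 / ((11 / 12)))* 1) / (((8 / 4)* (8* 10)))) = -3.33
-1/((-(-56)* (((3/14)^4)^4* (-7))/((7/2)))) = 451742002.48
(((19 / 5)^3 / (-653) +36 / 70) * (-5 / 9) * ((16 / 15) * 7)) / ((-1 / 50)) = 7866784 / 88155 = 89.24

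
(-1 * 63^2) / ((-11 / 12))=47628 / 11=4329.82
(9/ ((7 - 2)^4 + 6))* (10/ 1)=90/ 631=0.14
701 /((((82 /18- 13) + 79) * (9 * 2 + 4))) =6309 /13970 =0.45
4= 4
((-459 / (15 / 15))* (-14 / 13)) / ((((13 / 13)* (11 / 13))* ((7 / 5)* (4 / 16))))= 18360 / 11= 1669.09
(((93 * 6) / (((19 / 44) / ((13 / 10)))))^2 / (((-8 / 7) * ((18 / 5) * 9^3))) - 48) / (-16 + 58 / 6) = 144578263 / 925965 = 156.14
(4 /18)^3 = 0.01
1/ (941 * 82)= 1/ 77162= 0.00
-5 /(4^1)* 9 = -45 /4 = -11.25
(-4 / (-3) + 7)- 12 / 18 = 23 / 3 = 7.67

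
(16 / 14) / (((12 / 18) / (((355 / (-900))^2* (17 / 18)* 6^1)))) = 85697 / 56700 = 1.51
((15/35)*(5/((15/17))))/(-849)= -17/5943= -0.00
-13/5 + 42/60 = -19/10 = -1.90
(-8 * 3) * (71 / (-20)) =426 / 5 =85.20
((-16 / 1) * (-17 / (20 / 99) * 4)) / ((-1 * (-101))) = 26928 / 505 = 53.32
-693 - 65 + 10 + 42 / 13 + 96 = -8434 / 13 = -648.77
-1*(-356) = 356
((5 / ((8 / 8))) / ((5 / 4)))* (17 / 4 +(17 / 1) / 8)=25.50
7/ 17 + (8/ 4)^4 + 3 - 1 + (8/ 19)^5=775576043/ 42093683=18.42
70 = 70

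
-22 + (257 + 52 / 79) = 18617 / 79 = 235.66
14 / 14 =1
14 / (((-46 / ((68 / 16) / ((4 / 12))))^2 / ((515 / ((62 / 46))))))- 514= -2350819 / 22816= -103.03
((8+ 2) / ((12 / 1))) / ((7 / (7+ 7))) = 5 / 3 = 1.67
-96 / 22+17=139 / 11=12.64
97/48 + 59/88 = 1421/528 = 2.69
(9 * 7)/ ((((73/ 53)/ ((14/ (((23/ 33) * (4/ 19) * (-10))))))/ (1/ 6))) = -4884957/ 67160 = -72.74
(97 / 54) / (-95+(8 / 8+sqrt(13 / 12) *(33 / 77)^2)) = -43784636 / 2291236011 -4753 *sqrt(39) / 763745337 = -0.02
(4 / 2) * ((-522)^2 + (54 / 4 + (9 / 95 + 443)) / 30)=1553245553 / 2850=544998.44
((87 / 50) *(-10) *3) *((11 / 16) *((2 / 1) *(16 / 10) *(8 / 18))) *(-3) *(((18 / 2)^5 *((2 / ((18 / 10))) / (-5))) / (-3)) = 16743672 / 25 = 669746.88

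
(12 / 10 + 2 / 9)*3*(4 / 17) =256 / 255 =1.00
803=803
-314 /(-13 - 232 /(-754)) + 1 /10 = 8197 /330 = 24.84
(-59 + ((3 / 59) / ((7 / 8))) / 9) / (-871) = 73093 / 1079169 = 0.07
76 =76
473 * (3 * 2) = 2838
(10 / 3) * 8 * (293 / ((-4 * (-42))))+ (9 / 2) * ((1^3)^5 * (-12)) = -472 / 63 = -7.49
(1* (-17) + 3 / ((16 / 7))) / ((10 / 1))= -251 / 160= -1.57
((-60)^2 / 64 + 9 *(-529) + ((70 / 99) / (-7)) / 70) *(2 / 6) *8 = -26083142 / 2079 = -12546.00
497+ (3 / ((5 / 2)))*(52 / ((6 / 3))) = 2641 / 5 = 528.20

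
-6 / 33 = -2 / 11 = -0.18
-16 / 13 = -1.23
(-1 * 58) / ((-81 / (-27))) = -58 / 3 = -19.33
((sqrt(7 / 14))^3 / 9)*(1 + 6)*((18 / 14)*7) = 7*sqrt(2) / 4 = 2.47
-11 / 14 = -0.79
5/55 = 1/11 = 0.09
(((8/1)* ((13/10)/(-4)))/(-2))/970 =13/9700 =0.00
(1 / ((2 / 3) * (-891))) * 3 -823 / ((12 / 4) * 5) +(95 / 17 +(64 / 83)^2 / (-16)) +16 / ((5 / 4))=-4234271593 / 115941870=-36.52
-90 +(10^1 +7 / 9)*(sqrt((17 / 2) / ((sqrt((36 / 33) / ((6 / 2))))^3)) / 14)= -90 +97*11^(3 / 4)*sqrt(17) / 504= -85.21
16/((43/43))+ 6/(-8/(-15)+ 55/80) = 20.91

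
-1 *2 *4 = -8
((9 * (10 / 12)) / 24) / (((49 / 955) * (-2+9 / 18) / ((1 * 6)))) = -4775 / 196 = -24.36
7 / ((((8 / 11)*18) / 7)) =539 / 144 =3.74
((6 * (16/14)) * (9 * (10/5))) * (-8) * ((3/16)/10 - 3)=103032/35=2943.77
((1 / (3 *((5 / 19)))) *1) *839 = 1062.73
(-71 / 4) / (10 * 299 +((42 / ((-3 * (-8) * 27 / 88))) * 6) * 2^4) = -639 / 127352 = -0.01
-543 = -543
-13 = -13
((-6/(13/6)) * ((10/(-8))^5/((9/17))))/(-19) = -53125/63232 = -0.84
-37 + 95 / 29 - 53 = -2515 / 29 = -86.72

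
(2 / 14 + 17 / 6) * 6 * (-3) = -375 / 7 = -53.57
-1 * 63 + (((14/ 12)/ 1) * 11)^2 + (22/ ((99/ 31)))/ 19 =23269/ 228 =102.06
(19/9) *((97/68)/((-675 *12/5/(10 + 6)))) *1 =-1843/61965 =-0.03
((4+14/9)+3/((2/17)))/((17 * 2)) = 559/612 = 0.91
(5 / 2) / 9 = 5 / 18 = 0.28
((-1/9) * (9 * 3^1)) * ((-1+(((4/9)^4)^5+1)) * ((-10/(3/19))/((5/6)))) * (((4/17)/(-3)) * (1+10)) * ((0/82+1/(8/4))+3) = -12868684091490304/206680312803967789617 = -0.00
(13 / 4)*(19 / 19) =3.25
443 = 443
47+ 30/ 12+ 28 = 155/ 2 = 77.50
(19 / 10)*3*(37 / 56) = 2109 / 560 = 3.77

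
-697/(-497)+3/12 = 3285/1988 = 1.65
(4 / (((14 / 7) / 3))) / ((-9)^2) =0.07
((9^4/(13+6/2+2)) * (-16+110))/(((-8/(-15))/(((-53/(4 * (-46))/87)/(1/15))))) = 136195425/42688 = 3190.49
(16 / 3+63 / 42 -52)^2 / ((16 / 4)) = 73441 / 144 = 510.01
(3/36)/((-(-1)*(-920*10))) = -1/110400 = -0.00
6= 6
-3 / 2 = -1.50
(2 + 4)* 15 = 90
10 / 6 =5 / 3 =1.67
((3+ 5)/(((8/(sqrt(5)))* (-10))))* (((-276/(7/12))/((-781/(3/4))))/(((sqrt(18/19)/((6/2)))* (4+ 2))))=-207* sqrt(190)/54670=-0.05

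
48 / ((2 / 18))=432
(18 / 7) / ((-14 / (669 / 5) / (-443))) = 2667303 / 245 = 10886.95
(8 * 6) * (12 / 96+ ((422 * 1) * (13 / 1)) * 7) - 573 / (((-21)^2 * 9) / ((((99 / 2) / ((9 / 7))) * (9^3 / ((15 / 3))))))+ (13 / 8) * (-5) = 515895377 / 280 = 1842483.49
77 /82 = 0.94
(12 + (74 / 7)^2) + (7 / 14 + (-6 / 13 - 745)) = -791417 / 1274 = -621.21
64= 64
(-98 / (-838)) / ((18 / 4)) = 0.03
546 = 546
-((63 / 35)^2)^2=-6561 / 625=-10.50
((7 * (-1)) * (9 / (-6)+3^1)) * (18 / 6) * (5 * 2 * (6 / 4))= -945 / 2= -472.50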